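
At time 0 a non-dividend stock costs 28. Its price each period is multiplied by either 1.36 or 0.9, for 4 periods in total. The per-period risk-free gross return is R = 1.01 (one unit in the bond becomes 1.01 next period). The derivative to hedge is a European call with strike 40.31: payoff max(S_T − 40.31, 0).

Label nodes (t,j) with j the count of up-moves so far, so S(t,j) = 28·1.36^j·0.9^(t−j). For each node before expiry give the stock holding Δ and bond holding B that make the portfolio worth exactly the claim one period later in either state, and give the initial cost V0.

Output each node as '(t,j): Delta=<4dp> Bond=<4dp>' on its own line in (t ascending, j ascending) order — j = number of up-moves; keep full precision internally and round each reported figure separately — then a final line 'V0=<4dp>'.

(0,0): Delta=0.2956 Bond=-6.8657
(1,0): Delta=0.1541 Bond=-3.3698
(1,1): Delta=0.5934 Bond=-18.2762
(2,0): Delta=0.0372 Bond=-0.7517
(2,1): Delta=0.4003 Bond=-11.8411
(2,2): Delta=1.0000 Bond=-39.5157
(3,0): Delta=0.0000 Bond=0.0000
(3,1): Delta=0.1155 Bond=-3.1748
(3,2): Delta=1.0000 Bond=-39.9109
(3,3): Delta=1.0000 Bond=-39.9109
V0=1.4102

The replicating-portfolio and risk-neutral prices coincide; use p* = (1.01−0.9)/(1.36−0.9) = 0.2391 for the latter.
Terminal values V(4,·): V(4,0)=0.0000, V(4,1)=0.0000, V(4,2)=1.6389, V(4,3)=23.0795, V(4,4)=55.4786
Node (3,0) S=20.4120: V=(p*·0.0000+(1−p*)·0.0000)/1.01=0.0000; Δ=(0.0000−0.0000)/(27.7603−18.3708)=0.0000; B=V−Δ·S=0.0000
Node (3,1) S=30.8448: V=(p*·1.6389+(1−p*)·0.0000)/1.01=0.3880; Δ=(1.6389−0.0000)/(41.9489−27.7603)=0.1155; B=V−Δ·S=-3.1748
Node (3,2) S=46.6099: V=(p*·23.0795+(1−p*)·1.6389)/1.01=6.6990; Δ=(23.0795−1.6389)/(63.3895−41.9489)=1.0000; B=V−Δ·S=-39.9109
Node (3,3) S=70.4328: V=(p*·55.4786+(1−p*)·23.0795)/1.01=30.5219; Δ=(55.4786−23.0795)/(95.7886−63.3895)=1.0000; B=V−Δ·S=-39.9109
Node (2,0) S=22.6800: V=(p*·0.3880+(1−p*)·0.0000)/1.01=0.0919; Δ=(0.3880−0.0000)/(30.8448−20.4120)=0.0372; B=V−Δ·S=-0.7517
Node (2,1) S=34.2720: V=(p*·6.6990+(1−p*)·0.3880)/1.01=1.8784; Δ=(6.6990−0.3880)/(46.6099−30.8448)=0.4003; B=V−Δ·S=-11.8411
Node (2,2) S=51.7888: V=(p*·30.5219+(1−p*)·6.6990)/1.01=12.2731; Δ=(30.5219−6.6990)/(70.4328−46.6099)=1.0000; B=V−Δ·S=-39.5157
Node (1,0) S=25.2000: V=(p*·1.8784+(1−p*)·0.0919)/1.01=0.5139; Δ=(1.8784−0.0919)/(34.2720−22.6800)=0.1541; B=V−Δ·S=-3.3698
Node (1,1) S=38.0800: V=(p*·12.2731+(1−p*)·1.8784)/1.01=4.3209; Δ=(12.2731−1.8784)/(51.7888−34.2720)=0.5934; B=V−Δ·S=-18.2762
Node (0,0) S=28.0000: V=(p*·4.3209+(1−p*)·0.5139)/1.01=1.4102; Δ=(4.3209−0.5139)/(38.0800−25.2000)=0.2956; B=V−Δ·S=-6.8657
Each (Δ,B) replicates both successor values, so the strategy is self-financing and V0 is arbitrage-free.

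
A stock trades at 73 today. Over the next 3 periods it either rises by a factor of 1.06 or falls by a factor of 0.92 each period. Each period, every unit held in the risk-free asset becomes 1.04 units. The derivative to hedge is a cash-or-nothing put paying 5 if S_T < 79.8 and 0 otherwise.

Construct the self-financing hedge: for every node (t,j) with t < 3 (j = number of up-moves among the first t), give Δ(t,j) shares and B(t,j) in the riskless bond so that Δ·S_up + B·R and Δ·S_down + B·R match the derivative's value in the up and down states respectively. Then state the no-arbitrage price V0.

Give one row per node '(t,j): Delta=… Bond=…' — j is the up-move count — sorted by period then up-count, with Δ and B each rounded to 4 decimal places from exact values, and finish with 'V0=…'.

(0,0): Delta=-0.3323 Bond=25.9053
(1,0): Delta=0.0000 Bond=4.6228
(1,1): Delta=-0.3804 Bond=30.6613
(2,0): Delta=0.0000 Bond=4.8077
(2,1): Delta=0.0000 Bond=4.8077
(2,2): Delta=-0.4354 Bond=36.4011
V0=1.6458

Risk-neutral probability p* = (R−d)/(u−d) = (1.04−0.92)/(1.06−0.92) = 0.8571.
Payoff layer (t=3): V(3,0)=5.0000, V(3,1)=5.0000, V(3,2)=5.0000, V(3,3)=0.0000
  t=2,j=0: stock 61.7872 → up 65.4944 (V=5.0000), down 56.8442 (V=5.0000). Price 4.8077; hedge Δ=0.0000, bond B=4.8077.
  t=2,j=1: stock 71.1896 → up 75.4610 (V=5.0000), down 65.4944 (V=5.0000). Price 4.8077; hedge Δ=0.0000, bond B=4.8077.
  t=2,j=2: stock 82.0228 → up 86.9442 (V=0.0000), down 75.4610 (V=5.0000). Price 0.6868; hedge Δ=-0.4354, bond B=36.4011.
  t=1,j=0: stock 67.1600 → up 71.1896 (V=4.8077), down 61.7872 (V=4.8077). Price 4.6228; hedge Δ=0.0000, bond B=4.6228.
  t=1,j=1: stock 77.3800 → up 82.0228 (V=0.6868), down 71.1896 (V=4.8077). Price 1.2265; hedge Δ=-0.3804, bond B=30.6613.
  t=0,j=0: stock 73.0000 → up 77.3800 (V=1.2265), down 67.1600 (V=4.6228). Price 1.6458; hedge Δ=-0.3323, bond B=25.9053.
Self-financing check: at every node Δ·S+B equals the discounted successor values.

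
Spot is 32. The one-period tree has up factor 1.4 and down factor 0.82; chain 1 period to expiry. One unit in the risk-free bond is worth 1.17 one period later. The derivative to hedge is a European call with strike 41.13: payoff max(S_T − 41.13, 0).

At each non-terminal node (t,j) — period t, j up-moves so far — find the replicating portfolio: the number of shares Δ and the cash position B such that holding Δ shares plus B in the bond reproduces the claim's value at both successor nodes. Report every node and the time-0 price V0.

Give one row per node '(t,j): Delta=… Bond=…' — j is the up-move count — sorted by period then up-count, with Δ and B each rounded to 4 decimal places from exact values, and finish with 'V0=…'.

The replicating-portfolio and risk-neutral prices coincide; use p* = (1.17−0.82)/(1.4−0.82) = 0.6034 for the latter.
Payoff layer (t=1): V(1,0)=0.0000, V(1,1)=3.6700
Node (0,0) S=32.0000: V=(p*·3.6700+(1−p*)·0.0000)/1.17=1.8929; Δ=(3.6700−0.0000)/(44.8000−26.2400)=0.1977; B=V−Δ·S=-4.4347
Self-financing check: at every node Δ·S+B equals the discounted successor values.

(0,0): Delta=0.1977 Bond=-4.4347
V0=1.8929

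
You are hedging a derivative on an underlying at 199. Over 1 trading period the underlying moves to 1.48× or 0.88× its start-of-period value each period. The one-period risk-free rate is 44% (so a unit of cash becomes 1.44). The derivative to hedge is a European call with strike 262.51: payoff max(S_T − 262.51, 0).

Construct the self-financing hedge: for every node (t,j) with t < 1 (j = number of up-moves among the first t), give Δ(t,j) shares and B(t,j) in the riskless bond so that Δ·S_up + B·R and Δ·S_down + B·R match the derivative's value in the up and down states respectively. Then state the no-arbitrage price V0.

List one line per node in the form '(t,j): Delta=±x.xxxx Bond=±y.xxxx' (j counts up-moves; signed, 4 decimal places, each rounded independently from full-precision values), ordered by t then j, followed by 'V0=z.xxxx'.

(0,0): Delta=0.2681 Bond=-32.6028
V0=20.7472

No-arbitrage ⇒ martingale measure with p* = (R−d)/(u−d) = 0.9333.
Terminal values V(1,·): V(1,0)=0.0000, V(1,1)=32.0100
(0,0): S=199.0000. Δ = (V_up−V_dn)/(S_up−S_dn) = (32.0100−0.0000)/(294.5200−175.1200) = 0.2681. V = [p*·32.0100 + (1−p*)·0.0000]/1.44 = 20.7472. B = V − Δ·S = -32.6028.
Self-financing check: at every node Δ·S+B equals the discounted successor values.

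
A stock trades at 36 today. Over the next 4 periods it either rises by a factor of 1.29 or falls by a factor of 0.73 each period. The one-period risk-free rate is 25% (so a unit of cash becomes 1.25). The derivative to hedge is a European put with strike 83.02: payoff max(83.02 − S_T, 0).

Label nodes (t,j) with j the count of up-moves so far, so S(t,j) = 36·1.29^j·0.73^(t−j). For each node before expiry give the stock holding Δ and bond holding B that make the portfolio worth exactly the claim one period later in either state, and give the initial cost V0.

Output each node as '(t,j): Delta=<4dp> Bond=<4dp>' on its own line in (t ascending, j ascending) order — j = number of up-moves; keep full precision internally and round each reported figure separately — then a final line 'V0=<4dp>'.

(0,0): Delta=-0.6610 Bond=26.8775
(1,0): Delta=-1.0000 Bond=42.5062
(1,1): Delta=-0.6462 Bond=32.9116
(2,0): Delta=-1.0000 Bond=53.1328
(2,1): Delta=-1.0000 Bond=53.1328
(2,2): Delta=-0.6308 Bond=40.2169
(3,0): Delta=-1.0000 Bond=66.4160
(3,1): Delta=-1.0000 Bond=66.4160
(3,2): Delta=-1.0000 Bond=66.4160
(3,3): Delta=-0.6148 Bond=49.0292
V0=3.0821

Risk-neutral probability p* = (R−d)/(u−d) = (1.25−0.73)/(1.29−0.73) = 0.9286.
Terminal values V(4,·): V(4,0)=72.7966, V(4,1)=64.9541, V(4,2)=51.0952, V(4,3)=26.6050, V(4,4)=0.0000
(3,0): S=14.0046. Δ = (V_up−V_dn)/(S_up−S_dn) = (64.9541−72.7966)/(18.0659−10.2234) = -1.0000. V = [p*·64.9541 + (1−p*)·72.7966]/1.25 = 52.4114. B = V − Δ·S = 66.4160.
(3,1): S=24.7479. Δ = (V_up−V_dn)/(S_up−S_dn) = (51.0952−64.9541)/(31.9248−18.0659) = -1.0000. V = [p*·51.0952 + (1−p*)·64.9541]/1.25 = 41.6681. B = V − Δ·S = 66.4160.
(3,2): S=43.7325. Δ = (V_up−V_dn)/(S_up−S_dn) = (26.6050−51.0952)/(56.4150−31.9248) = -1.0000. V = [p*·26.6050 + (1−p*)·51.0952]/1.25 = 22.6835. B = V − Δ·S = 66.4160.
(3,3): S=77.2808. Δ = (V_up−V_dn)/(S_up−S_dn) = (0.0000−26.6050)/(99.6922−56.4150) = -0.6148. V = [p*·0.0000 + (1−p*)·26.6050]/1.25 = 1.5203. B = V − Δ·S = 49.0292.
(2,0): S=19.1844. Δ = (V_up−V_dn)/(S_up−S_dn) = (41.6681−52.4114)/(24.7479−14.0046) = -1.0000. V = [p*·41.6681 + (1−p*)·52.4114]/1.25 = 33.9484. B = V − Δ·S = 53.1328.
(2,1): S=33.9012. Δ = (V_up−V_dn)/(S_up−S_dn) = (22.6835−41.6681)/(43.7325−24.7479) = -1.0000. V = [p*·22.6835 + (1−p*)·41.6681]/1.25 = 19.2316. B = V − Δ·S = 53.1328.
(2,2): S=59.9076. Δ = (V_up−V_dn)/(S_up−S_dn) = (1.5203−22.6835)/(77.2808−43.7325) = -0.6308. V = [p*·1.5203 + (1−p*)·22.6835]/1.25 = 2.4256. B = V − Δ·S = 40.2169.
(1,0): S=26.2800. Δ = (V_up−V_dn)/(S_up−S_dn) = (19.2316−33.9484)/(33.9012−19.1844) = -1.0000. V = [p*·19.2316 + (1−p*)·33.9484]/1.25 = 16.2262. B = V − Δ·S = 42.5062.
(1,1): S=46.4400. Δ = (V_up−V_dn)/(S_up−S_dn) = (2.4256−19.2316)/(59.9076−33.9012) = -0.6462. V = [p*·2.4256 + (1−p*)·19.2316]/1.25 = 2.9008. B = V − Δ·S = 32.9116.
(0,0): S=36.0000. Δ = (V_up−V_dn)/(S_up−S_dn) = (2.9008−16.2262)/(46.4400−26.2800) = -0.6610. V = [p*·2.9008 + (1−p*)·16.2262]/1.25 = 3.0821. B = V − Δ·S = 26.8775.
Self-financing check: at every node Δ·S+B equals the discounted successor values.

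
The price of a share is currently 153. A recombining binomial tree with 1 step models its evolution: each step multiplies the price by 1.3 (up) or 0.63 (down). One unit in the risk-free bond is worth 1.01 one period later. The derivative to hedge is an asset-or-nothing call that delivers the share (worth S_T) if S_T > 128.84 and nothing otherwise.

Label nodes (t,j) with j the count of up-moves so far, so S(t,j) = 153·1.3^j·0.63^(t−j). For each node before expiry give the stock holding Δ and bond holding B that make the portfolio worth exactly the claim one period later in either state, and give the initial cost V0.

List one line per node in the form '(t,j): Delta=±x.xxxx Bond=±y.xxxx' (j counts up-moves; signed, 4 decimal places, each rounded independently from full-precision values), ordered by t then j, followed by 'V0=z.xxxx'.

No-arbitrage ⇒ martingale measure with p* = (R−d)/(u−d) = 0.5672.
Terminal values V(1,·): V(1,0)=0.0000, V(1,1)=198.9000
(0,0): S=153.0000. Δ = (V_up−V_dn)/(S_up−S_dn) = (198.9000−0.0000)/(198.9000−96.3900) = 1.9403. V = [p*·198.9000 + (1−p*)·0.0000]/1.01 = 111.6920. B = V − Δ·S = -185.1736.
Check: Δ(0,0)·S0 + B(0,0) = 111.6920 = V0.

(0,0): Delta=1.9403 Bond=-185.1736
V0=111.6920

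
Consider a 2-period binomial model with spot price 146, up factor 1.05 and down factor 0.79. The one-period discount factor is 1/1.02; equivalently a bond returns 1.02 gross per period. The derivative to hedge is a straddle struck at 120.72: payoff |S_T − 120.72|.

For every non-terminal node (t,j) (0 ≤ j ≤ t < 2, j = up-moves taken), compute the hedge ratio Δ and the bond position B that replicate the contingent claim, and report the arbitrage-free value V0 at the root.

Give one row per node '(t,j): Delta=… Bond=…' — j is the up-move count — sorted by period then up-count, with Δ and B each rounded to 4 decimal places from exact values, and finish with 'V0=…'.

(0,0): Delta=0.8236 Bond=-89.5164
(1,0): Delta=-0.9742 Bond=116.0473
(1,1): Delta=1.0000 Bond=-118.3529
V0=30.7253

Since d<R<u, set p* = (R−d)/(u−d) = 0.8846; price each node as the discounted p*-expectation of its children.
Payoff layer (t=2): V(2,0)=29.6014, V(2,1)=0.3870, V(2,2)=40.2450
Node (1,0) S=115.3400: V=(p*·0.3870+(1−p*)·29.6014)/1.02=3.6842; Δ=(0.3870−29.6014)/(121.1070−91.1186)=-0.9742; B=V−Δ·S=116.0473
Node (1,1) S=153.3000: V=(p*·40.2450+(1−p*)·0.3870)/1.02=34.9471; Δ=(40.2450−0.3870)/(160.9650−121.1070)=1.0000; B=V−Δ·S=-118.3529
Node (0,0) S=146.0000: V=(p*·34.9471+(1−p*)·3.6842)/1.02=30.7253; Δ=(34.9471−3.6842)/(153.3000−115.3400)=0.8236; B=V−Δ·S=-89.5164
Self-financing check: at every node Δ·S+B equals the discounted successor values.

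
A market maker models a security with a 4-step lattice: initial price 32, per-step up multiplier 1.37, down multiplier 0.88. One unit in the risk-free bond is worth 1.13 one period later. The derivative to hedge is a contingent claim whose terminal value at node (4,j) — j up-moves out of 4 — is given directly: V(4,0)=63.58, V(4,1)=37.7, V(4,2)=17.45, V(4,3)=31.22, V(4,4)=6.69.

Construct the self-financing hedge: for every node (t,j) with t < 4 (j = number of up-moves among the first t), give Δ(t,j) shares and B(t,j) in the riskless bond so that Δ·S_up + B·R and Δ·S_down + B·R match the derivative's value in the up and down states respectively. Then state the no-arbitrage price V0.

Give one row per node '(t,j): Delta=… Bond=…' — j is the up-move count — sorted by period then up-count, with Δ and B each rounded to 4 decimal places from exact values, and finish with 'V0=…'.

(0,0): Delta=-0.3743 Bond=29.0356
(1,0): Delta=-0.7234 Bond=42.6408
(1,1): Delta=-0.1590 Bond=23.3730
(2,0): Delta=-1.6768 Bond=71.8111
(2,1): Delta=-0.1354 Bond=25.5022
(2,2): Delta=-0.1735 Bond=27.2844
(3,0): Delta=-2.4220 Bond=97.3968
(3,1): Delta=-1.2173 Bond=65.5463
(3,2): Delta=0.5317 Bond=-6.4423
(3,3): Delta=-0.6084 Bond=66.6141
V0=17.0593

Since d<R<u, set p* = (R−d)/(u−d) = 0.5102; price each node as the discounted p*-expectation of its children.
Terminal payoffs: V(4,0)=63.5800, V(4,1)=37.7000, V(4,2)=17.4500, V(4,3)=31.2200, V(4,4)=6.6900
  t=3,j=0: stock 21.8071 → up 29.8757 (V=37.7000), down 19.1903 (V=63.5800). Price 44.5805; hedge Δ=-2.4220, bond B=97.3968.
  t=3,j=1: stock 33.9497 → up 46.5111 (V=17.4500), down 29.8757 (V=37.7000). Price 24.2198; hedge Δ=-1.2173, bond B=65.5463.
  t=3,j=2: stock 52.8535 → up 72.4093 (V=31.2200), down 46.5111 (V=17.4500). Price 21.6597; hedge Δ=0.5317, bond B=-6.4423.
  t=3,j=3: stock 82.2833 → up 112.7281 (V=6.6900), down 72.4093 (V=31.2200). Price 16.5528; hedge Δ=-0.6084, bond B=66.6141.
  t=2,j=0: stock 24.7808 → up 33.9497 (V=24.2198), down 21.8071 (V=44.5805). Price 30.2587; hedge Δ=-1.6768, bond B=71.8111.
  t=2,j=1: stock 38.5792 → up 52.8535 (V=21.6597), down 33.9497 (V=24.2198). Price 20.2776; hedge Δ=-0.1354, bond B=25.5022.
  t=2,j=2: stock 60.0608 → up 82.2833 (V=16.5528), down 52.8535 (V=21.6597). Price 16.8621; hedge Δ=-0.1735, bond B=27.2844.
  t=1,j=0: stock 28.1600 → up 38.5792 (V=20.2776), down 24.7808 (V=30.2587). Price 22.2711; hedge Δ=-0.7234, bond B=42.6408.
  t=1,j=1: stock 43.8400 → up 60.0608 (V=16.8621), down 38.5792 (V=20.2776). Price 16.4026; hedge Δ=-0.1590, bond B=23.3730.
  t=0,j=0: stock 32.0000 → up 43.8400 (V=16.4026), down 28.1600 (V=22.2711). Price 17.0593; hedge Δ=-0.3743, bond B=29.0356.
Each (Δ,B) replicates both successor values, so the strategy is self-financing and V0 is arbitrage-free.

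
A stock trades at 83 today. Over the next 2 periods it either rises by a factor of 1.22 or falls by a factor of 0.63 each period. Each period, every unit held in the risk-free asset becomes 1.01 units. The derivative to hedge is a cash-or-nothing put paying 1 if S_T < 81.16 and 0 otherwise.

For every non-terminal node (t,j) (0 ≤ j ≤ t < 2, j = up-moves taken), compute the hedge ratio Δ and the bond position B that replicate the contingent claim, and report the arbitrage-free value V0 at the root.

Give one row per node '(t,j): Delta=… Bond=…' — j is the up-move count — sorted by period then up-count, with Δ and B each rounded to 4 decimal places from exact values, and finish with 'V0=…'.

The replicating-portfolio and risk-neutral prices coincide; use p* = (1.01−0.63)/(1.22−0.63) = 0.6441 for the latter.
Payoff layer (t=2): V(2,0)=1.0000, V(2,1)=1.0000, V(2,2)=0.0000
Node (1,0) S=52.2900: V=(p*·1.0000+(1−p*)·1.0000)/1.01=0.9901; Δ=(1.0000−1.0000)/(63.7938−32.9427)=0.0000; B=V−Δ·S=0.9901
Node (1,1) S=101.2600: V=(p*·0.0000+(1−p*)·1.0000)/1.01=0.3524; Δ=(0.0000−1.0000)/(123.5372−63.7938)=-0.0167; B=V−Δ·S=2.0473
Node (0,0) S=83.0000: V=(p*·0.3524+(1−p*)·0.9901)/1.01=0.5736; Δ=(0.3524−0.9901)/(101.2600−52.2900)=-0.0130; B=V−Δ·S=1.6545
Check: Δ(0,0)·S0 + B(0,0) = 0.5736 = V0.

(0,0): Delta=-0.0130 Bond=1.6545
(1,0): Delta=0.0000 Bond=0.9901
(1,1): Delta=-0.0167 Bond=2.0473
V0=0.5736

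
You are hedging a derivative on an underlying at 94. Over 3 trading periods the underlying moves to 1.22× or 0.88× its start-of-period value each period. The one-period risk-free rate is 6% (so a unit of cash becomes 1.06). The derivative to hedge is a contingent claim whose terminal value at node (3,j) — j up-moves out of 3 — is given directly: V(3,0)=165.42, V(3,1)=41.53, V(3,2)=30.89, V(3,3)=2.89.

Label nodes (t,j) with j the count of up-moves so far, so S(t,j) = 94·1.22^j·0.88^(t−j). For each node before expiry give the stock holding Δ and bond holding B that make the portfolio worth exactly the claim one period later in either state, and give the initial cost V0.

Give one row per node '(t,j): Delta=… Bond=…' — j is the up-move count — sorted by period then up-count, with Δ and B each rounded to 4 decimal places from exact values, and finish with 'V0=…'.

(0,0): Delta=-1.1302 Bond=143.5982
(1,0): Delta=-2.1446 Bond=236.1229
(1,1): Delta=-0.4798 Bond=77.6284
(2,0): Delta=-5.0057 Bond=458.5627
(2,1): Delta=-0.3101 Bond=65.1593
(2,2): Delta=-0.5886 Bond=97.5100
V0=37.3609

The replicating-portfolio and risk-neutral prices coincide; use p* = (1.06−0.88)/(1.22−0.88) = 0.5294 for the latter.
Payoff layer (t=3): V(3,0)=165.4200, V(3,1)=41.5300, V(3,2)=30.8900, V(3,3)=2.8900
(2,0): S=72.7936. Δ = (V_up−V_dn)/(S_up−S_dn) = (41.5300−165.4200)/(88.8082−64.0584) = -5.0057. V = [p*·41.5300 + (1−p*)·165.4200]/1.06 = 94.1804. B = V − Δ·S = 458.5627.
(2,1): S=100.9184. Δ = (V_up−V_dn)/(S_up−S_dn) = (30.8900−41.5300)/(123.1204−88.8082) = -0.3101. V = [p*·30.8900 + (1−p*)·41.5300]/1.06 = 33.8651. B = V − Δ·S = 65.1593.
(2,2): S=139.9096. Δ = (V_up−V_dn)/(S_up−S_dn) = (2.8900−30.8900)/(170.6897−123.1204) = -0.5886. V = [p*·2.8900 + (1−p*)·30.8900]/1.06 = 15.1570. B = V − Δ·S = 97.5100.
(1,0): S=82.7200. Δ = (V_up−V_dn)/(S_up−S_dn) = (33.8651−94.1804)/(100.9184−72.7936) = -2.1446. V = [p*·33.8651 + (1−p*)·94.1804]/1.06 = 58.7253. B = V − Δ·S = 236.1229.
(1,1): S=114.6800. Δ = (V_up−V_dn)/(S_up−S_dn) = (15.1570−33.8651)/(139.9096−100.9184) = -0.4798. V = [p*·15.1570 + (1−p*)·33.8651]/1.06 = 22.6046. B = V − Δ·S = 77.6284.
(0,0): S=94.0000. Δ = (V_up−V_dn)/(S_up−S_dn) = (22.6046−58.7253)/(114.6800−82.7200) = -1.1302. V = [p*·22.6046 + (1−p*)·58.7253]/1.06 = 37.3609. B = V − Δ·S = 143.5982.
Self-financing check: at every node Δ·S+B equals the discounted successor values.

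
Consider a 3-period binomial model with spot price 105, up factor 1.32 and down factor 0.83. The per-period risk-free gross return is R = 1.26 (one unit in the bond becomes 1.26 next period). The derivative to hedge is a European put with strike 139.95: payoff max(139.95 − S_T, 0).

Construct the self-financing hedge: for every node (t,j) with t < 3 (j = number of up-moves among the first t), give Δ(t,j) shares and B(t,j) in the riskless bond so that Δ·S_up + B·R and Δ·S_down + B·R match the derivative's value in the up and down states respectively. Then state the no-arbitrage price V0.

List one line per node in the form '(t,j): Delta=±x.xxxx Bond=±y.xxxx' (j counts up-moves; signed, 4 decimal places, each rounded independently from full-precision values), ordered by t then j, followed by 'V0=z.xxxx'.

Since d<R<u, set p* = (R−d)/(u−d) = 0.8776; price each node as the discounted p*-expectation of its children.
Terminal values V(3,·): V(3,0)=79.9124, V(3,1)=44.4685, V(3,2)=0.0000, V(3,3)=0.0000
(2,0): S=72.3345. Δ = (V_up−V_dn)/(S_up−S_dn) = (44.4685−79.9124)/(95.4815−60.0376) = -1.0000. V = [p*·44.4685 + (1−p*)·79.9124]/1.26 = 38.7369. B = V − Δ·S = 111.0714.
(2,1): S=115.0380. Δ = (V_up−V_dn)/(S_up−S_dn) = (0.0000−44.4685)/(151.8502−95.4815) = -0.7889. V = [p*·0.0000 + (1−p*)·44.4685]/1.26 = 4.3215. B = V − Δ·S = 95.0735.
(2,2): S=182.9520. Δ = (V_up−V_dn)/(S_up−S_dn) = (0.0000−0.0000)/(241.4966−151.8502) = 0.0000. V = [p*·0.0000 + (1−p*)·0.0000]/1.26 = 0.0000. B = V − Δ·S = 0.0000.
(1,0): S=87.1500. Δ = (V_up−V_dn)/(S_up−S_dn) = (4.3215−38.7369)/(115.0380−72.3345) = -0.8059. V = [p*·4.3215 + (1−p*)·38.7369]/1.26 = 6.7743. B = V − Δ·S = 77.0099.
(1,1): S=138.6000. Δ = (V_up−V_dn)/(S_up−S_dn) = (0.0000−4.3215)/(182.9520−115.0380) = -0.0636. V = [p*·0.0000 + (1−p*)·4.3215]/1.26 = 0.4200. B = V − Δ·S = 9.2394.
(0,0): S=105.0000. Δ = (V_up−V_dn)/(S_up−S_dn) = (0.4200−6.7743)/(138.6000−87.1500) = -0.1235. V = [p*·0.4200 + (1−p*)·6.7743]/1.26 = 0.9508. B = V − Δ·S = 13.9189.
The time-0 hedge costs 0.9508, which is the no-arbitrage price.

(0,0): Delta=-0.1235 Bond=13.9189
(1,0): Delta=-0.8059 Bond=77.0099
(1,1): Delta=-0.0636 Bond=9.2394
(2,0): Delta=-1.0000 Bond=111.0714
(2,1): Delta=-0.7889 Bond=95.0735
(2,2): Delta=0.0000 Bond=0.0000
V0=0.9508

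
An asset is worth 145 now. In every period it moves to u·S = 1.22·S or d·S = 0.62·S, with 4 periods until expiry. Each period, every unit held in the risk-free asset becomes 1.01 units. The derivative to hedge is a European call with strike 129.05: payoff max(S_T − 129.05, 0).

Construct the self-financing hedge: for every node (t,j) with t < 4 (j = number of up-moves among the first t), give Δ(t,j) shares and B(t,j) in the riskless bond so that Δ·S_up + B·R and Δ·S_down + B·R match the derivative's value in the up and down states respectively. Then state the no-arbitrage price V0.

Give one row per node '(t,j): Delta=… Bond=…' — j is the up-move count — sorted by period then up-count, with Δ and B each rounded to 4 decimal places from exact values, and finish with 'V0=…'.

(0,0): Delta=0.6532 Bond=-49.1211
(1,0): Delta=0.2626 Bond=-14.4898
(1,1): Delta=0.7602 Bond=-68.5245
(2,0): Delta=0.0000 Bond=0.0000
(2,1): Delta=0.3344 Bond=-22.5149
(2,2): Delta=0.8767 Bond=-94.3531
(3,0): Delta=0.0000 Bond=0.0000
(3,1): Delta=0.0000 Bond=0.0000
(3,2): Delta=0.4259 Bond=-34.9847
(3,3): Delta=1.0000 Bond=-127.7723
V0=45.5997

No-arbitrage ⇒ martingale measure with p* = (R−d)/(u−d) = 0.6500.
At expiry t=4: V(4,0)=0.0000, V(4,1)=0.0000, V(4,2)=0.0000, V(4,3)=34.1947, V(4,4)=192.1735
  t=3,j=0: stock 34.5576 → up 42.1602 (V=0.0000), down 21.4257 (V=0.0000). Price 0.0000; hedge Δ=0.0000, bond B=0.0000.
  t=3,j=1: stock 68.0004 → up 82.9604 (V=0.0000), down 42.1602 (V=0.0000). Price 0.0000; hedge Δ=0.0000, bond B=0.0000.
  t=3,j=2: stock 133.8072 → up 163.2447 (V=34.1947), down 82.9604 (V=0.0000). Price 22.0065; hedge Δ=0.4259, bond B=-34.9847.
  t=3,j=3: stock 263.2980 → up 321.2235 (V=192.1735), down 163.2447 (V=34.1947). Price 135.5257; hedge Δ=1.0000, bond B=-127.7723.
  t=2,j=0: stock 55.7380 → up 68.0004 (V=0.0000), down 34.5576 (V=0.0000). Price 0.0000; hedge Δ=0.0000, bond B=0.0000.
  t=2,j=1: stock 109.6780 → up 133.8072 (V=22.0065), down 68.0004 (V=0.0000). Price 14.1626; hedge Δ=0.3344, bond B=-22.5149.
  t=2,j=2: stock 215.8180 → up 263.2980 (V=135.5257), down 133.8072 (V=22.0065). Price 94.8455; hedge Δ=0.8767, bond B=-94.3531.
  t=1,j=0: stock 89.9000 → up 109.6780 (V=14.1626), down 55.7380 (V=0.0000). Price 9.1145; hedge Δ=0.2626, bond B=-14.4898.
  t=1,j=1: stock 176.9000 → up 215.8180 (V=94.8455), down 109.6780 (V=14.1626). Price 65.9470; hedge Δ=0.7602, bond B=-68.5245.
  t=0,j=0: stock 145.0000 → up 176.9000 (V=65.9470), down 89.9000 (V=9.1145). Price 45.5997; hedge Δ=0.6532, bond B=-49.1211.
Each (Δ,B) replicates both successor values, so the strategy is self-financing and V0 is arbitrage-free.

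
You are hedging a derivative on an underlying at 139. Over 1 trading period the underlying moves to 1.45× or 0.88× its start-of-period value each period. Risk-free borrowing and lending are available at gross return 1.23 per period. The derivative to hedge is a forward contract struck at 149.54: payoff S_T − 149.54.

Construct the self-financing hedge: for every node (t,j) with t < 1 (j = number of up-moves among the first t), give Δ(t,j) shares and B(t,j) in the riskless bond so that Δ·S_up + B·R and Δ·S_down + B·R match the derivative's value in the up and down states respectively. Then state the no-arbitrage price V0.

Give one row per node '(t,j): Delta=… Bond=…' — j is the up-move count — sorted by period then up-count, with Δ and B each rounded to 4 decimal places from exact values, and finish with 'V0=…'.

Under the risk-neutral measure, an up-move has probability p* = (R−d)/(u−d) = 0.6140 and values discount at R = 1.23.
Terminal values V(1,·): V(1,0)=-27.2200, V(1,1)=52.0100
Node (0,0) S=139.0000: V=(p*·52.0100+(1−p*)·-27.2200)/1.23=17.4228; Δ=(52.0100−-27.2200)/(201.5500−122.3200)=1.0000; B=V−Δ·S=-121.5772
The time-0 hedge costs 17.4228, which is the no-arbitrage price.

(0,0): Delta=1.0000 Bond=-121.5772
V0=17.4228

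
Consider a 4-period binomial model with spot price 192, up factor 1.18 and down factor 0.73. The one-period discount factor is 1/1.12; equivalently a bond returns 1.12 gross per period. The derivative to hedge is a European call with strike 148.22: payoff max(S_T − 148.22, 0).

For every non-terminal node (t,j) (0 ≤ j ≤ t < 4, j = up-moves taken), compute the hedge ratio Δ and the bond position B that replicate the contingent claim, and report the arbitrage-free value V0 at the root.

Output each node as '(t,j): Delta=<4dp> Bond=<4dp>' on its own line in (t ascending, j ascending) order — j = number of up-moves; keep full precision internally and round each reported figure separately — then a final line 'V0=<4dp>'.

(0,0): Delta=0.9644 Bond=-86.7383
(1,0): Delta=0.7791 Bond=-71.1756
(1,1): Delta=0.9820 Bond=-101.1424
(2,0): Delta=0.0000 Bond=0.0000
(2,1): Delta=0.8533 Bond=-91.9807
(2,2): Delta=0.9943 Bond=-116.5563
(3,0): Delta=0.0000 Bond=0.0000
(3,1): Delta=0.0000 Bond=0.0000
(3,2): Delta=0.9345 Bond=-118.8674
(3,3): Delta=1.0000 Bond=-132.3393
V0=98.4291

No-arbitrage ⇒ martingale measure with p* = (R−d)/(u−d) = 0.8667.
Payoff layer (t=4): V(4,0)=0.0000, V(4,1)=0.0000, V(4,2)=0.0000, V(4,3)=82.0674, V(4,4)=224.0253
Node (3,0) S=74.6913: V=(p*·0.0000+(1−p*)·0.0000)/1.12=0.0000; Δ=(0.0000−0.0000)/(88.1357−54.5246)=0.0000; B=V−Δ·S=0.0000
Node (3,1) S=120.7338: V=(p*·0.0000+(1−p*)·0.0000)/1.12=0.0000; Δ=(0.0000−0.0000)/(142.4659−88.1357)=0.0000; B=V−Δ·S=0.0000
Node (3,2) S=195.1588: V=(p*·82.0674+(1−p*)·0.0000)/1.12=63.5045; Δ=(82.0674−0.0000)/(230.2874−142.4659)=0.9345; B=V−Δ·S=-118.8674
Node (3,3) S=315.4621: V=(p*·224.0253+(1−p*)·82.0674)/1.12=183.1229; Δ=(224.0253−82.0674)/(372.2453−230.2874)=1.0000; B=V−Δ·S=-132.3393
Node (2,0) S=102.3168: V=(p*·0.0000+(1−p*)·0.0000)/1.12=0.0000; Δ=(0.0000−0.0000)/(120.7338−74.6913)=0.0000; B=V−Δ·S=0.0000
Node (2,1) S=165.3888: V=(p*·63.5045+(1−p*)·0.0000)/1.12=49.1404; Δ=(63.5045−0.0000)/(195.1588−120.7338)=0.8533; B=V−Δ·S=-91.9807
Node (2,2) S=267.3408: V=(p*·183.1229+(1−p*)·63.5045)/1.12=149.2623; Δ=(183.1229−63.5045)/(315.4621−195.1588)=0.9943; B=V−Δ·S=-116.5563
Node (1,0) S=140.1600: V=(p*·49.1404+(1−p*)·0.0000)/1.12=38.0253; Δ=(49.1404−0.0000)/(165.3888−102.3168)=0.7791; B=V−Δ·S=-71.1756
Node (1,1) S=226.5600: V=(p*·149.2623+(1−p*)·49.1404)/1.12=121.3506; Δ=(149.2623−49.1404)/(267.3408−165.3888)=0.9820; B=V−Δ·S=-101.1424
Node (0,0) S=192.0000: V=(p*·121.3506+(1−p*)·38.0253)/1.12=98.4291; Δ=(121.3506−38.0253)/(226.5600−140.1600)=0.9644; B=V−Δ·S=-86.7383
The time-0 hedge costs 98.4291, which is the no-arbitrage price.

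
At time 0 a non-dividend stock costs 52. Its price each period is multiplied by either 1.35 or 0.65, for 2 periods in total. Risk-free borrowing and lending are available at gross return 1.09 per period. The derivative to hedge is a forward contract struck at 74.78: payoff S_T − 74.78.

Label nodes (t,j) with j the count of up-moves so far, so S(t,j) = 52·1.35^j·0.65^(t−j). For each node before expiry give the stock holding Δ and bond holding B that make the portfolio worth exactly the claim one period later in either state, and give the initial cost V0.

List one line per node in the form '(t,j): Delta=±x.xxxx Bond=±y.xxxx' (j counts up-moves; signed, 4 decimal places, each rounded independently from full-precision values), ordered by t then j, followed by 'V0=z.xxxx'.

(0,0): Delta=1.0000 Bond=-62.9408
(1,0): Delta=1.0000 Bond=-68.6055
(1,1): Delta=1.0000 Bond=-68.6055
V0=-10.9408

Risk-neutral probability p* = (R−d)/(u−d) = (1.09−0.65)/(1.35−0.65) = 0.6286.
Terminal payoffs: V(2,0)=-52.8100, V(2,1)=-29.1500, V(2,2)=19.9900
  t=1,j=0: stock 33.8000 → up 45.6300 (V=-29.1500), down 21.9700 (V=-52.8100). Price -34.8055; hedge Δ=1.0000, bond B=-68.6055.
  t=1,j=1: stock 70.2000 → up 94.7700 (V=19.9900), down 45.6300 (V=-29.1500). Price 1.5945; hedge Δ=1.0000, bond B=-68.6055.
  t=0,j=0: stock 52.0000 → up 70.2000 (V=1.5945), down 33.8000 (V=-34.8055). Price -10.9408; hedge Δ=1.0000, bond B=-62.9408.
Self-financing check: at every node Δ·S+B equals the discounted successor values.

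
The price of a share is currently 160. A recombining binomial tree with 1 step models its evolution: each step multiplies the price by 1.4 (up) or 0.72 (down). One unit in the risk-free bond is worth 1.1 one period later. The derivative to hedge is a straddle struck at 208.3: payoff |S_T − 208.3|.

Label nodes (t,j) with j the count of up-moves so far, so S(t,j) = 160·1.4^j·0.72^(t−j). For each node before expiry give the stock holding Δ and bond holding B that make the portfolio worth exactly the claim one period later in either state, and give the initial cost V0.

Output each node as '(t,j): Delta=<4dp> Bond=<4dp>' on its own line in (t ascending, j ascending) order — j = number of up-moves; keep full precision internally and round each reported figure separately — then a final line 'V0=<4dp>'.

Since d<R<u, set p* = (R−d)/(u−d) = 0.5588; price each node as the discounted p*-expectation of its children.
Terminal payoffs: V(1,0)=93.1000, V(1,1)=15.7000
Node (0,0) S=160.0000: V=(p*·15.7000+(1−p*)·93.1000)/1.1=45.3155; Δ=(15.7000−93.1000)/(224.0000−115.2000)=-0.7114; B=V−Δ·S=159.1390
Each (Δ,B) replicates both successor values, so the strategy is self-financing and V0 is arbitrage-free.

(0,0): Delta=-0.7114 Bond=159.1390
V0=45.3155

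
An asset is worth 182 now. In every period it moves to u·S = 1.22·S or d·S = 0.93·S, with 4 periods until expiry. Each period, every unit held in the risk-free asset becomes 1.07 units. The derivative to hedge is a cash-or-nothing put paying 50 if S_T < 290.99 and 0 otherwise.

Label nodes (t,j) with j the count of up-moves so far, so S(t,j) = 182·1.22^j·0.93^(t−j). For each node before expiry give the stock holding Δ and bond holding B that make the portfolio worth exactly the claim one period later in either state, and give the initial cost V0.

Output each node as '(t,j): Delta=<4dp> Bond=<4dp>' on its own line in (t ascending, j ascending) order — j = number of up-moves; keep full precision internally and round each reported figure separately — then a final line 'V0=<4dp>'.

Since d<R<u, set p* = (R−d)/(u−d) = 0.4828; price each node as the discounted p*-expectation of its children.
At expiry t=4: V(4,0)=50.0000, V(4,1)=50.0000, V(4,2)=50.0000, V(4,3)=0.0000, V(4,4)=0.0000
  t=3,j=0: stock 146.3930 → up 178.5994 (V=50.0000), down 136.1455 (V=50.0000). Price 46.7290; hedge Δ=0.0000, bond B=46.7290.
  t=3,j=1: stock 192.0424 → up 234.2917 (V=50.0000), down 178.5994 (V=50.0000). Price 46.7290; hedge Δ=0.0000, bond B=46.7290.
  t=3,j=2: stock 251.9266 → up 307.3504 (V=0.0000), down 234.2917 (V=50.0000). Price 24.1702; hedge Δ=-0.6844, bond B=196.5840.
  t=3,j=3: stock 330.4843 → up 403.1909 (V=0.0000), down 307.3504 (V=0.0000). Price 0.0000; hedge Δ=0.0000, bond B=0.0000.
  t=2,j=0: stock 157.4118 → up 192.0424 (V=46.7290), down 146.3930 (V=46.7290). Price 43.6719; hedge Δ=0.0000, bond B=43.6719.
  t=2,j=1: stock 206.4972 → up 251.9266 (V=24.1702), down 192.0424 (V=46.7290). Price 33.4939; hedge Δ=-0.3767, bond B=111.2829.
  t=2,j=2: stock 270.8888 → up 330.4843 (V=0.0000), down 251.9266 (V=24.1702). Price 11.6839; hedge Δ=-0.3077, bond B=95.0293.
  t=1,j=0: stock 169.2600 → up 206.4972 (V=33.4939), down 157.4118 (V=43.6719). Price 36.2228; hedge Δ=-0.2074, bond B=71.3194.
  t=1,j=1: stock 222.0400 → up 270.8888 (V=11.6839), down 206.4972 (V=33.4939). Price 21.4626; hedge Δ=-0.3387, bond B=96.6695.
  t=0,j=0: stock 182.0000 → up 222.0400 (V=21.4626), down 169.2600 (V=36.2228). Price 27.1936; hedge Δ=-0.2797, bond B=78.0910.
Check: Δ(0,0)·S0 + B(0,0) = 27.1936 = V0.

(0,0): Delta=-0.2797 Bond=78.0910
(1,0): Delta=-0.2074 Bond=71.3194
(1,1): Delta=-0.3387 Bond=96.6695
(2,0): Delta=0.0000 Bond=43.6719
(2,1): Delta=-0.3767 Bond=111.2829
(2,2): Delta=-0.3077 Bond=95.0293
(3,0): Delta=0.0000 Bond=46.7290
(3,1): Delta=0.0000 Bond=46.7290
(3,2): Delta=-0.6844 Bond=196.5840
(3,3): Delta=0.0000 Bond=0.0000
V0=27.1936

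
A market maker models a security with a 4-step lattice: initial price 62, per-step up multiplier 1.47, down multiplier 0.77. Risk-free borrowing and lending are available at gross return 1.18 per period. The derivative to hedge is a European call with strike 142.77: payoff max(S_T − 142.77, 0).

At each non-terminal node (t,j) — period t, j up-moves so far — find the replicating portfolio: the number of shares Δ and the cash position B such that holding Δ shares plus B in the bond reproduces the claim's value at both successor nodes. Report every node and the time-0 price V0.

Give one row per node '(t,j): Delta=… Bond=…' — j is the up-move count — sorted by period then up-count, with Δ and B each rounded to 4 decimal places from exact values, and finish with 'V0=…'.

No-arbitrage ⇒ martingale measure with p* = (R−d)/(u−d) = 0.5857.
Terminal values V(4,·): V(4,0)=0.0000, V(4,1)=0.0000, V(4,2)=0.0000, V(4,3)=8.8772, V(4,4)=146.7383
(3,0): S=28.3050. Δ = (V_up−V_dn)/(S_up−S_dn) = (0.0000−0.0000)/(41.6084−21.7949) = 0.0000. V = [p*·0.0000 + (1−p*)·0.0000]/1.18 = 0.0000. B = V − Δ·S = 0.0000.
(3,1): S=54.0369. Δ = (V_up−V_dn)/(S_up−S_dn) = (0.0000−0.0000)/(79.4343−41.6084) = 0.0000. V = [p*·0.0000 + (1−p*)·0.0000]/1.18 = 0.0000. B = V − Δ·S = 0.0000.
(3,2): S=103.1614. Δ = (V_up−V_dn)/(S_up−S_dn) = (8.8772−0.0000)/(151.6472−79.4343) = 0.1229. V = [p*·8.8772 + (1−p*)·0.0000]/1.18 = 4.4064. B = V − Δ·S = -8.2754.
(3,3): S=196.9444. Δ = (V_up−V_dn)/(S_up−S_dn) = (146.7383−8.8772)/(289.5083−151.6472) = 1.0000. V = [p*·146.7383 + (1−p*)·8.8772]/1.18 = 75.9529. B = V − Δ·S = -120.9915.
(2,0): S=36.7598. Δ = (V_up−V_dn)/(S_up−S_dn) = (0.0000−0.0000)/(54.0369−28.3050) = 0.0000. V = [p*·0.0000 + (1−p*)·0.0000]/1.18 = 0.0000. B = V − Δ·S = 0.0000.
(2,1): S=70.1778. Δ = (V_up−V_dn)/(S_up−S_dn) = (4.4064−0.0000)/(103.1614−54.0369) = 0.0897. V = [p*·4.4064 + (1−p*)·0.0000]/1.18 = 2.1872. B = V − Δ·S = -4.1076.
(2,2): S=133.9758. Δ = (V_up−V_dn)/(S_up−S_dn) = (75.9529−4.4064)/(196.9444−103.1614) = 0.7629. V = [p*·75.9529 + (1−p*)·4.4064]/1.18 = 39.2476. B = V − Δ·S = -62.9617.
(1,0): S=47.7400. Δ = (V_up−V_dn)/(S_up−S_dn) = (2.1872−0.0000)/(70.1778−36.7598) = 0.0654. V = [p*·2.1872 + (1−p*)·0.0000]/1.18 = 1.0856. B = V − Δ·S = -2.0389.
(1,1): S=91.1400. Δ = (V_up−V_dn)/(S_up−S_dn) = (39.2476−2.1872)/(133.9758−70.1778) = 0.5809. V = [p*·39.2476 + (1−p*)·2.1872]/1.18 = 20.2492. B = V − Δ·S = -32.6943.
(0,0): S=62.0000. Δ = (V_up−V_dn)/(S_up−S_dn) = (20.2492−1.0856)/(91.1400−47.7400) = 0.4416. V = [p*·20.2492 + (1−p*)·1.0856]/1.18 = 10.4322. B = V − Δ·S = -16.9443.
Each (Δ,B) replicates both successor values, so the strategy is self-financing and V0 is arbitrage-free.

(0,0): Delta=0.4416 Bond=-16.9443
(1,0): Delta=0.0654 Bond=-2.0389
(1,1): Delta=0.5809 Bond=-32.6943
(2,0): Delta=0.0000 Bond=0.0000
(2,1): Delta=0.0897 Bond=-4.1076
(2,2): Delta=0.7629 Bond=-62.9617
(3,0): Delta=0.0000 Bond=0.0000
(3,1): Delta=0.0000 Bond=0.0000
(3,2): Delta=0.1229 Bond=-8.2754
(3,3): Delta=1.0000 Bond=-120.9915
V0=10.4322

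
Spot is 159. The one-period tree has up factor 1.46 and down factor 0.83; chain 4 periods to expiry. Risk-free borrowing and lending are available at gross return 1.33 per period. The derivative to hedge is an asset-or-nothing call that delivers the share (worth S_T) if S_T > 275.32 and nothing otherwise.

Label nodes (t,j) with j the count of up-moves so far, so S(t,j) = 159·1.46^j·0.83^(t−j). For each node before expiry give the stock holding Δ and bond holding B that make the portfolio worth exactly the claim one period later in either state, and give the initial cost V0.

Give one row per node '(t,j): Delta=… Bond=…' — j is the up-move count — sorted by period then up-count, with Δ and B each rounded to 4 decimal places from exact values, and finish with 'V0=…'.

The replicating-portfolio and risk-neutral prices coincide; use p* = (1.33−0.83)/(1.46−0.83) = 0.7937 for the latter.
Terminal payoffs: V(4,0)=0.0000, V(4,1)=0.0000, V(4,2)=0.0000, V(4,3)=410.7086, V(4,4)=722.4513
(3,0): S=90.9141. Δ = (V_up−V_dn)/(S_up−S_dn) = (0.0000−0.0000)/(132.7346−75.4587) = 0.0000. V = [p*·0.0000 + (1−p*)·0.0000]/1.33 = 0.0000. B = V − Δ·S = 0.0000.
(3,1): S=159.9212. Δ = (V_up−V_dn)/(S_up−S_dn) = (0.0000−0.0000)/(233.4850−132.7346) = 0.0000. V = [p*·0.0000 + (1−p*)·0.0000]/1.33 = 0.0000. B = V − Δ·S = 0.0000.
(3,2): S=281.3073. Δ = (V_up−V_dn)/(S_up−S_dn) = (410.7086−0.0000)/(410.7086−233.4850) = 2.3175. V = [p*·410.7086 + (1−p*)·0.0000]/1.33 = 245.0821. B = V − Δ·S = -406.8363.
(3,3): S=494.8296. Δ = (V_up−V_dn)/(S_up−S_dn) = (722.4513−410.7086)/(722.4513−410.7086) = 1.0000. V = [p*·722.4513 + (1−p*)·410.7086]/1.33 = 494.8296. B = V − Δ·S = 0.0000.
(2,0): S=109.5351. Δ = (V_up−V_dn)/(S_up−S_dn) = (0.0000−0.0000)/(159.9212−90.9141) = 0.0000. V = [p*·0.0000 + (1−p*)·0.0000]/1.33 = 0.0000. B = V − Δ·S = 0.0000.
(2,1): S=192.6762. Δ = (V_up−V_dn)/(S_up−S_dn) = (245.0821−0.0000)/(281.3073−159.9212) = 2.0190. V = [p*·245.0821 + (1−p*)·0.0000]/1.33 = 146.2478. B = V − Δ·S = -242.7714.
(2,2): S=338.9244. Δ = (V_up−V_dn)/(S_up−S_dn) = (494.8296−245.0821)/(494.8296−281.3073) = 1.1697. V = [p*·494.8296 + (1−p*)·245.0821]/1.33 = 333.3041. B = V − Δ·S = -63.1206.
(1,0): S=131.9700. Δ = (V_up−V_dn)/(S_up−S_dn) = (146.2478−0.0000)/(192.6762−109.5351) = 1.7590. V = [p*·146.2478 + (1−p*)·0.0000]/1.33 = 87.2705. B = V − Δ·S = -144.8690.
(1,1): S=232.1400. Δ = (V_up−V_dn)/(S_up−S_dn) = (333.3041−146.2478)/(338.9244−192.6762) = 1.2790. V = [p*·333.3041 + (1−p*)·146.2478]/1.33 = 221.5828. B = V − Δ·S = -75.3319.
(0,0): S=159.0000. Δ = (V_up−V_dn)/(S_up−S_dn) = (221.5828−87.2705)/(232.1400−131.9700) = 1.3408. V = [p*·221.5828 + (1−p*)·87.2705]/1.33 = 145.7651. B = V − Δ·S = -67.4292.
The time-0 hedge costs 145.7651, which is the no-arbitrage price.

(0,0): Delta=1.3408 Bond=-67.4292
(1,0): Delta=1.7590 Bond=-144.8690
(1,1): Delta=1.2790 Bond=-75.3319
(2,0): Delta=0.0000 Bond=0.0000
(2,1): Delta=2.0190 Bond=-242.7714
(2,2): Delta=1.1697 Bond=-63.1206
(3,0): Delta=0.0000 Bond=0.0000
(3,1): Delta=0.0000 Bond=0.0000
(3,2): Delta=2.3175 Bond=-406.8363
(3,3): Delta=1.0000 Bond=0.0000
V0=145.7651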